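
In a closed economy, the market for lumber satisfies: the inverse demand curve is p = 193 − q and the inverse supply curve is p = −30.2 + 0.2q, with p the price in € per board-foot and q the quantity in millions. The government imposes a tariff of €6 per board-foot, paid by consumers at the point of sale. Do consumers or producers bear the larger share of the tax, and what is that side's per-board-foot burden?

Consumers bear the larger share: €5 per board-foot.

Inverting to q(p) form: qd = 193 − p; qs = 5p + 151.
Before the tax: set 193 − p = 5p + 151 → p* = €7, q* = 186.
With the tax collected from consumers, demand (in seller-price terms) shifts: qd = 193 − (p + 6).
Solving gives q = 181 with consumers paying €12 and producers receiving €6 (the €6 wedge).
Per-board-foot burden: consumers €5, producers €1.
Consumers take the larger share because demand is less price-elastic here (demand slope 1 vs supply slope 5).
The less price-elastic side of the market bears the larger share of a per-unit tax.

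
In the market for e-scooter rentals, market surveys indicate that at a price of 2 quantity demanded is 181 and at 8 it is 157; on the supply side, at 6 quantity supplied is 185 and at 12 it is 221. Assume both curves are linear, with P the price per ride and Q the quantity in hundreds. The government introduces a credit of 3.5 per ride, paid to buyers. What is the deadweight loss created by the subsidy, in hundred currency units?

Demand slope: (157 − 181)/(8 − 2) = -4, so Qd = 189 − 4P.
Supply slope: (221 − 185)/(12 − 6) = 6, so Qs = 6P + 149.
Before the subsidy: set 189 − 4P = 6P + 149 → P* = 4, Q* = 173.
With a per-unit subsidy paid to buyers, each effectively pays P − 3.5, so demand becomes Qd = 189 − 4(P − 3.5).
Solving gives Q = 181.4 with buyers paying 1.9 and producers receiving 5.4 (the 3.5 wedge).
Quantity rises by |ΔQ| = |173 − 181.4| = 8.4.
DWL = ½ · t · |ΔQ| = ½ · 3.5 · 8.4 = 14.7.

Deadweight loss = 14.7 hundred.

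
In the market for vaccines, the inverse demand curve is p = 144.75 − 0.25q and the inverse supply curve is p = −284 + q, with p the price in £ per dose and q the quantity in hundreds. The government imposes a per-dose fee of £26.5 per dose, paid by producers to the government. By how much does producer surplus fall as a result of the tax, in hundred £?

Rewrite in direct form: qd = 579 − 4p and qs = p + 284.
Without the tax, 579 − 4p = p + 284 gives 5p = 295, so p* = £59 and q* = 343.
With the tax collected from producers, supply shifts: qs = (p − 26.5) + 284.
New equilibrium: buyers pay £64.3, producers receive £37.8, q = 321.8. (Wedge: pb − ps = 26.5.)
ΔPS is the trapezoid between Q = 321.8 and Q = 343 of height £21.2: ½ · (343 + 321.8) · 21.2 = £7046.88.

Producer surplus falls by £7046.88 hundred.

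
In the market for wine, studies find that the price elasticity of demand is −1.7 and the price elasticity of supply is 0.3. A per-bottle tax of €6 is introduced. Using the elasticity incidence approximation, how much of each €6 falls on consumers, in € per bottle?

Incidence ratio: consumers' share ≈ εs / (εs + |εd|) = 0.3 / (0.3 + 1.7) = 0.15.
So consumers bear ≈ 0.15 × €6 = €0.9; sellers bear €5.1.

Consumers bear ≈ €0.9 per bottle.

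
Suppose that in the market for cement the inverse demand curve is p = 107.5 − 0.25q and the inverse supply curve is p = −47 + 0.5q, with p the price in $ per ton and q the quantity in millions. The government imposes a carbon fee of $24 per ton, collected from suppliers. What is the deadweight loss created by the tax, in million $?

Deadweight loss = $384 million.

Inverting to q(p) form: qd = 430 − 4p; qs = 2p + 94.
Before the tax: set 430 − 4p = 2p + 94 → p* = $56, q* = 206.
With the tax collected from suppliers, supply shifts: qs = 2(p − 24) + 94.
New equilibrium: consumers pay $64, suppliers receive $40, q = 174. (Wedge: pb − ps = 24.)
Quantity falls by |ΔQ| = |206 − 174| = 32.
DWL = ½ · t · |ΔQ| = ½ · 24 · 32 = $384.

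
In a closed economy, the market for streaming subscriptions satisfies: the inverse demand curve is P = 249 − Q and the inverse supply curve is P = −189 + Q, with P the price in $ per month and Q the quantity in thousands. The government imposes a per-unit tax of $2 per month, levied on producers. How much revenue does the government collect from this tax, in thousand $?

Inverting to Q(P) form: Qd = 249 − P; Qs = P + 189.
Without the tax, 249 − P = P + 189 gives 2P = 60, so P* = $30 and Q* = 219.
With the tax collected from producers, supply shifts: Qs = (P − 2) + 189.
New equilibrium: buyers pay $31, producers receive $29, Q = 218. (Wedge: Pb − Ps = 2.)
Revenue = t · Q = 2 · 218 = $436.

Tax revenue = $436 thousand.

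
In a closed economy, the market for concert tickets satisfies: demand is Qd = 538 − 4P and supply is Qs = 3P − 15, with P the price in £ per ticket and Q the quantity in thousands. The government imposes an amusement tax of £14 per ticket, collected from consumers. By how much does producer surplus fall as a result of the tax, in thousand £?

Before the tax: set 538 − 4P = 3P − 15 → P* = £79, Q* = 222.
With the tax collected from consumers, demand (in seller-price terms) shifts: Qd = 538 − 4(P + 14).
Solving gives Q = 198 with consumers paying £85 and sellers receiving £71 (the £14 wedge).
ΔPS is the trapezoid between Q = 198 and Q = 222 of height £8: ½ · (222 + 198) · 8 = £1680.

Producer surplus falls by £1680 thousand.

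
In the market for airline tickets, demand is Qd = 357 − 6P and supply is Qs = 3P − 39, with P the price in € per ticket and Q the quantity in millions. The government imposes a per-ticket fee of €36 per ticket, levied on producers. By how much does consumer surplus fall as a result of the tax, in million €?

Without the tax, 357 − 6P = 3P − 39 gives 9P = 396, so P* = €44 and Q* = 93.
With the tax collected from producers, supply shifts: Qs = 3(P − 36) − 39.
Solving gives Q = 21 with buyers paying €56 and producers receiving €20 (the €36 wedge).
ΔCS is the trapezoid between Q = 21 and Q = 93 of height €12: ½ · (93 + 21) · 12 = €684.

Consumer surplus falls by €684 million.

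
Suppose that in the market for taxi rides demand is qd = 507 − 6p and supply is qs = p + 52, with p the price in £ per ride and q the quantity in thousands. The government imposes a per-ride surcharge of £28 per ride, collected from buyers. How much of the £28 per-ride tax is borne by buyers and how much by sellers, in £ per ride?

Without the tax, 507 − 6p = p + 52 gives 7p = 455, so p* = £65 and q* = 117.
With the tax collected from buyers, demand (in seller-price terms) shifts: qd = 507 − 6(p + 28).
Solving gives q = 93 with buyers paying £69 and sellers receiving £41 (the £28 wedge).
Burden on buyers: £4; on sellers: £24. (They sum to £28.)

Buyers bear £4 per ride; sellers bear £24 per ride.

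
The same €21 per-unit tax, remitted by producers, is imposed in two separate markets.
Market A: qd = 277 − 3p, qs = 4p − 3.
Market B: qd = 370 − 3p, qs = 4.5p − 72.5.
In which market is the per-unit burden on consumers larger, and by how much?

Market A: pre-tax p* = €40, q* = 157; post-tax q = 121; per-unit burden on consumers = €12.
Market B: pre-tax p* = €59, q* = 193; post-tax q = 155.2; per-unit burden on consumers = €12.6.
Difference: €12 vs €12.6 → market B is larger by €0.6.

Market B, by €0.6.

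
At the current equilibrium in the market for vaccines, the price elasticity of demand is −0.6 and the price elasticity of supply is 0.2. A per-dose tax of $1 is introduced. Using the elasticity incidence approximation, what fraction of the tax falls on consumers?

Incidence ratio: consumers' share ≈ εs / (εs + |εd|) = 0.2 / (0.2 + 0.6) = 0.25.
Supply is the less elastic side, so consumers bear the smaller share.

Consumers' share ≈ 0.25.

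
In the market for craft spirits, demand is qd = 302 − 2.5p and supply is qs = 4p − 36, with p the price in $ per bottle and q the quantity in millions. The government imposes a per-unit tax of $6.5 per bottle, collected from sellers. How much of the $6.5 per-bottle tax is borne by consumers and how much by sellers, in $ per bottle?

Consumers bear $4 per bottle; sellers bear $2.5 per bottle.

Without the tax, 302 − 2.5p = 4p − 36 gives 6.5p = 338, so p* = $52 and q* = 172.
With the tax collected from sellers, supply shifts: qs = 4(p − 6.5) − 36.
Solving gives q = 162 with consumers paying $56 and sellers receiving $49.5 (the $6.5 wedge).
Burden on consumers: $4; on sellers: $2.5. (They sum to $6.5.)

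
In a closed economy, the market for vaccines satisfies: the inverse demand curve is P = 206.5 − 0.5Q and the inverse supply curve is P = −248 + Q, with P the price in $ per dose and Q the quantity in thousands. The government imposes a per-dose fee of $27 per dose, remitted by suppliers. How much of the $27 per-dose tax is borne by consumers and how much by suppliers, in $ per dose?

Consumers bear $9 per dose; suppliers bear $18 per dose.

Rewrite in direct form: Qd = 413 − 2P and Qs = P + 248.
Before the tax: set 413 − 2P = P + 248 → P* = $55, Q* = 303.
With the tax collected from suppliers, supply shifts: Qs = (P − 27) + 248.
Solving gives Q = 285 with consumers paying $64 and suppliers receiving $37 (the $27 wedge).
Burden on consumers: $9; on suppliers: $18. (They sum to $27.)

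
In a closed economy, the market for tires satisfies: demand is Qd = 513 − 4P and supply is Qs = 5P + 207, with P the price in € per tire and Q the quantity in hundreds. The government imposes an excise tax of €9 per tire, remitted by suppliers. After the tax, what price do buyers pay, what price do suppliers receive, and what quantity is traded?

Buyers pay €39; suppliers receive €30; quantity = 357.

Before the tax: set 513 − 4P = 5P + 207 → P* = €34, Q* = 377.
With the tax collected from suppliers, supply shifts: Qs = 5(P − 9) + 207.
Solving gives Q = 357 with buyers paying €39 and suppliers receiving €30 (the €9 wedge).
The less price-elastic side of the market bears the larger share of a per-unit tax.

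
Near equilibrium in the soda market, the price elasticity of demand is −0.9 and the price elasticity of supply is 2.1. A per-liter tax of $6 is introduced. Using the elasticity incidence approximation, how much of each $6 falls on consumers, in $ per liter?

Incidence ratio: consumers' share ≈ εs / (εs + |εd|) = 2.1 / (2.1 + 0.9) = 0.7.
So consumers bear ≈ 0.7 × $6 = $4.2; sellers bear $1.8.

Consumers bear ≈ $4.2 per liter.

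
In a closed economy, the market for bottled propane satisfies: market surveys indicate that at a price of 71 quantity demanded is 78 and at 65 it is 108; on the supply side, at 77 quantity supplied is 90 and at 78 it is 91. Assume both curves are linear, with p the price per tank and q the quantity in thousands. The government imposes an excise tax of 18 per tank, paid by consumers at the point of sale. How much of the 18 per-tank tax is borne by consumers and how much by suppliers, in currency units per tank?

Consumers bear 3 per tank; suppliers bear 15 per tank.

Demand slope: (108 − 78)/(65 − 71) = -5, so qd = 433 − 5p.
Supply slope: (91 − 90)/(78 − 77) = 1, so qs = p + 13.
Before the tax: set 433 − 5p = p + 13 → p* = 70, q* = 83.
With the tax collected from consumers, demand (in seller-price terms) shifts: qd = 433 − 5(p + 18).
New equilibrium: consumers pay 73, suppliers receive 55, q = 68. (Wedge: pb − ps = 18.)
Burden on consumers: 3; on suppliers: 15. (They sum to 18.)
The less price-elastic side of the market bears the larger share of a per-unit tax.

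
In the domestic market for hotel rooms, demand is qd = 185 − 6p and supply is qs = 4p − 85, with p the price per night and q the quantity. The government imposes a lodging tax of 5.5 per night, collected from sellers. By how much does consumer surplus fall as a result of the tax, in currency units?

Consumer surplus falls by 36.08.

Without the tax, 185 − 6p = 4p − 85 gives 10p = 270, so p* = 27 and q* = 23.
With the tax collected from sellers, supply shifts: qs = 4(p − 5.5) − 85.
New equilibrium: buyers pay 29.2, sellers receive 23.7, q = 9.8. (Wedge: pb − ps = 5.5.)
ΔCS is the trapezoid between Q = 9.8 and Q = 23 of height 2.2: ½ · (23 + 9.8) · 2.2 = 36.08.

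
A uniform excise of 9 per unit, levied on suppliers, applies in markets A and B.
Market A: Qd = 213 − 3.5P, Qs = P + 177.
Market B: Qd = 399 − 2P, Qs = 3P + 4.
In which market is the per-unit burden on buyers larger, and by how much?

Market A: pre-tax P* = 8, Q* = 185; post-tax Q = 178; per-unit burden on buyers = 2.
Market B: pre-tax P* = 79, Q* = 241; post-tax Q = 230.2; per-unit burden on buyers = 5.4.
Difference: 2 vs 5.4 → market B is larger by 3.4.

Market B, by 3.4.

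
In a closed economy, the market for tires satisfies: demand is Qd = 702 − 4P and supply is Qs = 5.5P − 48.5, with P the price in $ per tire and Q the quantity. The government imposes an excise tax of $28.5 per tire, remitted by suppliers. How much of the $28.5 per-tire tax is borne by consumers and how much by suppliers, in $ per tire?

Consumers bear $16.5 per tire; suppliers bear $12 per tire.

Before the tax: set 702 − 4P = 5.5P − 48.5 → P* = $79, Q* = 386.
With the tax collected from suppliers, supply shifts: Qs = 5.5(P − 28.5) − 48.5.
Solving gives Q = 320 with consumers paying $95.5 and suppliers receiving $67 (the $28.5 wedge).
Burden on consumers: $16.5; on suppliers: $12. (They sum to $28.5.)
The less price-elastic side of the market bears the larger share of a per-unit tax.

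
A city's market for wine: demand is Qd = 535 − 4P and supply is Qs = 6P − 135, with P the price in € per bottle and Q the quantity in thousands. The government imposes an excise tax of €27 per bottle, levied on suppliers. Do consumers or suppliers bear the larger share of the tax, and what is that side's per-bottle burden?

Before the tax: set 535 − 4P = 6P − 135 → P* = €67, Q* = 267.
With the tax collected from suppliers, supply shifts: Qs = 6(P − 27) − 135.
Solving gives Q = 202.2 with consumers paying €83.2 and suppliers receiving €56.2 (the €27 wedge).
Per-bottle burden: consumers €16.2, suppliers €10.8.
Consumers take the larger share because demand is less price-elastic here (demand slope 4 vs supply slope 6).
The less price-elastic side of the market bears the larger share of a per-unit tax.

Consumers bear the larger share: €16.2 per bottle.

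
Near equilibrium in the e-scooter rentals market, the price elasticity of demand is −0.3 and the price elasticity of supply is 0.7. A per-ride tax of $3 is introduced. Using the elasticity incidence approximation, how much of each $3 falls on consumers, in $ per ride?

Incidence ratio: consumers' share ≈ εs / (εs + |εd|) = 0.7 / (0.7 + 0.3) = 0.7.
So consumers bear ≈ 0.7 × $3 = $2.1; sellers bear $0.9.

Consumers bear ≈ $2.1 per ride.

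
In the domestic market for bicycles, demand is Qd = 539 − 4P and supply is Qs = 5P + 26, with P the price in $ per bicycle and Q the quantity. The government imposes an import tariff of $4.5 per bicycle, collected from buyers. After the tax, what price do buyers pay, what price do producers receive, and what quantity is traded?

Before the tax: set 539 − 4P = 5P + 26 → P* = $57, Q* = 311.
With the tax collected from buyers, demand (in seller-price terms) shifts: Qd = 539 − 4(P + 4.5).
New equilibrium: buyers pay $59.5, producers receive $55, Q = 301. (Wedge: Pb − Ps = 4.5.)

Buyers pay $59.5; producers receive $55; quantity = 301.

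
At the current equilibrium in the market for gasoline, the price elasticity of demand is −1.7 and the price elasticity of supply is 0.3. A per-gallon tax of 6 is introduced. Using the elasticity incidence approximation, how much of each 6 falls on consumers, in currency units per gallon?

Incidence ratio: consumers' share ≈ εs / (εs + |εd|) = 0.3 / (0.3 + 1.7) = 0.15.
So consumers bear ≈ 0.15 × 6 = 0.9; suppliers bear 5.1.

Consumers bear ≈ 0.9 per gallon.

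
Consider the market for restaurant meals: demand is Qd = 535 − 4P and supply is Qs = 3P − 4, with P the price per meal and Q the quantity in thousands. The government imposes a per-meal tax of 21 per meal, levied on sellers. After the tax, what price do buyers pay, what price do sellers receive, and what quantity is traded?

Buyers pay 86; sellers receive 65; quantity = 191.

Before the tax: set 535 − 4P = 3P − 4 → P* = 77, Q* = 227.
With the tax collected from sellers, supply shifts: Qs = 3(P − 21) − 4.
New equilibrium: buyers pay 86, sellers receive 65, Q = 191. (Wedge: Pb − Ps = 21.)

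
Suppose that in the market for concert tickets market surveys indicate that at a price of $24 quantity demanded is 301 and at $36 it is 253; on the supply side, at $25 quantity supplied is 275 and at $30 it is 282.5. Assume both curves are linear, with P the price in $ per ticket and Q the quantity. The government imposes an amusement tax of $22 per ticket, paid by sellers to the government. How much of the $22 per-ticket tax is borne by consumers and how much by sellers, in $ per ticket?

Demand slope: (253 − 301)/(36 − 24) = -4, so Qd = 397 − 4P.
Supply slope: (282.5 − 275)/(30 − 25) = 1.5, so Qs = 1.5P + 237.5.
Before the tax: set 397 − 4P = 1.5P + 237.5 → P* = $29, Q* = 281.
With the tax collected from sellers, supply shifts: Qs = 1.5(P − 22) + 237.5.
New equilibrium: consumers pay $35, sellers receive $13, Q = 257. (Wedge: Pb − Ps = 22.)
Burden on consumers: $6; on sellers: $16. (They sum to $22.)
The less price-elastic side of the market bears the larger share of a per-unit tax.

Consumers bear $6 per ticket; sellers bear $16 per ticket.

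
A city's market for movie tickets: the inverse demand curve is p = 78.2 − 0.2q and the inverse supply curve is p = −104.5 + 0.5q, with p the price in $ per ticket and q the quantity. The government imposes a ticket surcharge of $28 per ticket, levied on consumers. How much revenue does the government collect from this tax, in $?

Tax revenue = $6188.

Rewrite in direct form: qd = 391 − 5p and qs = 2p + 209.
Before the tax: set 391 − 5p = 2p + 209 → p* = $26, q* = 261.
With the tax collected from consumers, demand (in seller-price terms) shifts: qd = 391 − 5(p + 28).
New equilibrium: consumers pay $34, suppliers receive $6, q = 221. (Wedge: pb − ps = 28.)
Revenue = t · Q = 28 · 221 = $6188.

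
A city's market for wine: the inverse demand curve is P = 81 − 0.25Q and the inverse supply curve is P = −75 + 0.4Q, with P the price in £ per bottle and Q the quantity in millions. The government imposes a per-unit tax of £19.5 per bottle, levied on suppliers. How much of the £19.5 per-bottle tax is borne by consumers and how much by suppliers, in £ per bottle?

Consumers bear £7.5 per bottle; suppliers bear £12 per bottle.

Inverting to Q(P) form: Qd = 324 − 4P; Qs = 2.5P + 187.5.
Without the tax, 324 − 4P = 2.5P + 187.5 gives 6.5P = 136.5, so P* = £21 and Q* = 240.
With the tax collected from suppliers, supply shifts: Qs = 2.5(P − 19.5) + 187.5.
Solving gives Q = 210 with consumers paying £28.5 and suppliers receiving £9 (the £19.5 wedge).
Burden on consumers: £7.5; on suppliers: £12. (They sum to £19.5.)
The less price-elastic side of the market bears the larger share of a per-unit tax.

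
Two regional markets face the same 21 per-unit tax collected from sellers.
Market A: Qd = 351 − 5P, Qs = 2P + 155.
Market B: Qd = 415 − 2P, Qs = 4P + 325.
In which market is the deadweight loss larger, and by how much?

Market A: pre-tax P* = 28, Q* = 211; post-tax Q = 181; deadweight loss = 315.
Market B: pre-tax P* = 15, Q* = 385; post-tax Q = 357; deadweight loss = 294.
Difference: 315 vs 294 → market A is larger by 21.

Market A, by 21.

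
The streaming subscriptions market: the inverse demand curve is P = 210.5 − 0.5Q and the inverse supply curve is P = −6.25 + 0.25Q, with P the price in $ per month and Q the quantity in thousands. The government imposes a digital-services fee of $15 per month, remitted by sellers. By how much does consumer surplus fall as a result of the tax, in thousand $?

Inverting to Q(P) form: Qd = 421 − 2P; Qs = 4P + 25.
Before the tax: set 421 − 2P = 4P + 25 → P* = $66, Q* = 289.
With the tax collected from sellers, supply shifts: Qs = 4(P − 15) + 25.
New equilibrium: consumers pay $76, sellers receive $61, Q = 269. (Wedge: Pb − Ps = 15.)
ΔCS is the trapezoid between Q = 269 and Q = 289 of height $10: ½ · (289 + 269) · 10 = $2790.

Consumer surplus falls by $2790 thousand.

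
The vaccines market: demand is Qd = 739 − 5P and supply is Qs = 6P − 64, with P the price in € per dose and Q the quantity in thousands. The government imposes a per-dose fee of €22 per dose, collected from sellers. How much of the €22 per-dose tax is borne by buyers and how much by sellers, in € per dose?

Without the tax, 739 − 5P = 6P − 64 gives 11P = 803, so P* = €73 and Q* = 374.
With the tax collected from sellers, supply shifts: Qs = 6(P − 22) − 64.
Solving gives Q = 314 with buyers paying €85 and sellers receiving €63 (the €22 wedge).
Burden on buyers: €12; on sellers: €10. (They sum to €22.)

Buyers bear €12 per dose; sellers bear €10 per dose.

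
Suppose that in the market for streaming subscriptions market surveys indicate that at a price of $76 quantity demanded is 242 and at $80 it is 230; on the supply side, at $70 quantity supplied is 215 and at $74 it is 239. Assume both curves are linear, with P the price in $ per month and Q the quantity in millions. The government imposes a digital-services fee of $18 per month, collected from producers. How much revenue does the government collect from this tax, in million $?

Tax revenue = $3762 million.

Demand slope: (230 − 242)/(80 − 76) = -3, so Qd = 470 − 3P.
Supply slope: (239 − 215)/(74 − 70) = 6, so Qs = 6P − 205.
Without the tax, 470 − 3P = 6P − 205 gives 9P = 675, so P* = $75 and Q* = 245.
With the tax collected from producers, supply shifts: Qs = 6(P − 18) − 205.
Solving gives Q = 209 with consumers paying $87 and producers receiving $69 (the $18 wedge).
Revenue = t · Q = 18 · 209 = $3762.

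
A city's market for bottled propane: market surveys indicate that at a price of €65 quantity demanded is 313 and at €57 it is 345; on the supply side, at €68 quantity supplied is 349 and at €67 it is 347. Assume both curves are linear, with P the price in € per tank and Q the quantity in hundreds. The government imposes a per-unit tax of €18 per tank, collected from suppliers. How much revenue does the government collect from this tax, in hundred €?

Demand slope: (345 − 313)/(57 − 65) = -4, so Qd = 573 − 4P.
Supply slope: (347 − 349)/(67 − 68) = 2, so Qs = 2P + 213.
Before the tax: set 573 − 4P = 2P + 213 → P* = €60, Q* = 333.
With the tax collected from suppliers, supply shifts: Qs = 2(P − 18) + 213.
Solving gives Q = 309 with buyers paying €66 and suppliers receiving €48 (the €18 wedge).
Revenue = t · Q = 18 · 309 = €5562.

Tax revenue = €5562 hundred.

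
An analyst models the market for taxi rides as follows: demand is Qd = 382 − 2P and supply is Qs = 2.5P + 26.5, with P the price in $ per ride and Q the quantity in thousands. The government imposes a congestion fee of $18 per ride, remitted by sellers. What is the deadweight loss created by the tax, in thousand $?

Deadweight loss = $180 thousand.

Without the tax, 382 − 2P = 2.5P + 26.5 gives 4.5P = 355.5, so P* = $79 and Q* = 224.
With the tax collected from sellers, supply shifts: Qs = 2.5(P − 18) + 26.5.
Solving gives Q = 204 with buyers paying $89 and sellers receiving $71 (the $18 wedge).
Quantity falls by |ΔQ| = |224 − 204| = 20.
DWL = ½ · t · |ΔQ| = ½ · 18 · 20 = $180.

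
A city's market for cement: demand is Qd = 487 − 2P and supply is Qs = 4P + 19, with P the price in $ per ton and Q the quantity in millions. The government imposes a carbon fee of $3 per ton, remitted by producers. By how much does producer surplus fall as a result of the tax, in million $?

Before the tax: set 487 − 2P = 4P + 19 → P* = $78, Q* = 331.
With the tax collected from producers, supply shifts: Qs = 4(P − 3) + 19.
Solving gives Q = 327 with buyers paying $80 and producers receiving $77 (the $3 wedge).
ΔPS is the trapezoid between Q = 327 and Q = 331 of height $1: ½ · (331 + 327) · 1 = $329.

Producer surplus falls by $329 million.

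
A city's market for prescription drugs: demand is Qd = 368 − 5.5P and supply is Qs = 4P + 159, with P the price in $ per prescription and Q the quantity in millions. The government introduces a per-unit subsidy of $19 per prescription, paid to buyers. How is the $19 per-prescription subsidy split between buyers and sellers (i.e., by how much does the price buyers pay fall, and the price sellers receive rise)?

Before the subsidy: set 368 − 5.5P = 4P + 159 → P* = $22, Q* = 247.
With a per-unit subsidy paid to buyers, each effectively pays P − 19, so demand becomes Qd = 368 − 5.5(P − 19).
Solving gives Q = 291 with buyers paying $14 and sellers receiving $33 (the $19 wedge).
Gain to buyers: $8; to sellers: $11. (They sum to $19.)

Buyers gain $8 per prescription; sellers gain $11 per prescription.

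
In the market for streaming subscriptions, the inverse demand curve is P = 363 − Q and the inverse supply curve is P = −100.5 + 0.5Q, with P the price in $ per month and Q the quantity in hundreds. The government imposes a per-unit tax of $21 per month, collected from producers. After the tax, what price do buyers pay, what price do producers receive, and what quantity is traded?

Rewrite in direct form: Qd = 363 − P and Qs = 2P + 201.
Without the tax, 363 − P = 2P + 201 gives 3P = 162, so P* = $54 and Q* = 309.
With the tax collected from producers, supply shifts: Qs = 2(P − 21) + 201.
New equilibrium: buyers pay $68, producers receive $47, Q = 295. (Wedge: Pb − Ps = 21.)
The less price-elastic side of the market bears the larger share of a per-unit tax.

Buyers pay $68; producers receive $47; quantity = 295.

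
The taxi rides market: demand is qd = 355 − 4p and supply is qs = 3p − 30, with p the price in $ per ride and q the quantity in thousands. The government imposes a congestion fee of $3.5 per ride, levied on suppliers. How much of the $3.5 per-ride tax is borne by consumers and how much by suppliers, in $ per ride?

Consumers bear $1.5 per ride; suppliers bear $2 per ride.

Without the tax, 355 − 4p = 3p − 30 gives 7p = 385, so p* = $55 and q* = 135.
With the tax collected from suppliers, supply shifts: qs = 3(p − 3.5) − 30.
Solving gives q = 129 with consumers paying $56.5 and suppliers receiving $53 (the $3.5 wedge).
Burden on consumers: $1.5; on suppliers: $2. (They sum to $3.5.)
The less price-elastic side of the market bears the larger share of a per-unit tax.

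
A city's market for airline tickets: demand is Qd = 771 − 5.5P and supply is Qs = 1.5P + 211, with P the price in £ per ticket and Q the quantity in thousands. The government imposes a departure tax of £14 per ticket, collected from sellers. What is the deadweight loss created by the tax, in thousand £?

Deadweight loss = £115.5 thousand.

Without the tax, 771 − 5.5P = 1.5P + 211 gives 7P = 560, so P* = £80 and Q* = 331.
With the tax collected from sellers, supply shifts: Qs = 1.5(P − 14) + 211.
Solving gives Q = 314.5 with consumers paying £83 and sellers receiving £69 (the £14 wedge).
Quantity falls by |ΔQ| = |331 − 314.5| = 16.5.
DWL = ½ · t · |ΔQ| = ½ · 14 · 16.5 = £115.5.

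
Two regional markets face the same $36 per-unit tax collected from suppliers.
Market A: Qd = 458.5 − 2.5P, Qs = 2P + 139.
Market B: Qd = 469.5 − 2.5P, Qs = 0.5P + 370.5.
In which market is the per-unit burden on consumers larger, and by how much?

Market A, by $10.

Market A: pre-tax P* = $71, Q* = 281; post-tax Q = 241; per-unit burden on consumers = $16.
Market B: pre-tax P* = $33, Q* = 387; post-tax Q = 372; per-unit burden on consumers = $6.
Difference: $16 vs $6 → market A is larger by $10.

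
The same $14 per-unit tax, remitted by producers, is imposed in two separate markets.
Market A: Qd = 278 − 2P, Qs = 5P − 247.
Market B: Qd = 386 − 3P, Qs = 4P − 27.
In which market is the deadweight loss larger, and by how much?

Market A: pre-tax P* = $75, Q* = 128; post-tax Q = 108; deadweight loss = $140.
Market B: pre-tax P* = $59, Q* = 209; post-tax Q = 185; deadweight loss = $168.
Difference: $140 vs $168 → market B is larger by $28.

Market B, by $28.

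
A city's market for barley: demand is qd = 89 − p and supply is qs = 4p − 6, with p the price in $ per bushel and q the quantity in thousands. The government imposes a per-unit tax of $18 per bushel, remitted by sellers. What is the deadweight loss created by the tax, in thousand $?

Deadweight loss = $129.6 thousand.

Without the tax, 89 − p = 4p − 6 gives 5p = 95, so p* = $19 and q* = 70.
With the tax collected from sellers, supply shifts: qs = 4(p − 18) − 6.
New equilibrium: buyers pay $33.4, sellers receive $15.4, q = 55.6. (Wedge: pb − ps = 18.)
Quantity falls by |ΔQ| = |70 − 55.6| = 14.4.
DWL = ½ · t · |ΔQ| = ½ · 18 · 14.4 = $129.6.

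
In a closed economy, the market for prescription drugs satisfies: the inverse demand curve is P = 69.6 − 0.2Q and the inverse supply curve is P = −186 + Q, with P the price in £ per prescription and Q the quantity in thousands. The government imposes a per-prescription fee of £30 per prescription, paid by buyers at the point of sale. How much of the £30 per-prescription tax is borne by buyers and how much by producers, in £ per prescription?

Buyers bear £5 per prescription; producers bear £25 per prescription.

Rewrite in direct form: Qd = 348 − 5P and Qs = P + 186.
Without the tax, 348 − 5P = P + 186 gives 6P = 162, so P* = £27 and Q* = 213.
With the tax collected from buyers, demand (in seller-price terms) shifts: Qd = 348 − 5(P + 30).
New equilibrium: buyers pay £32, producers receive £2, Q = 188. (Wedge: Pb − Ps = 30.)
Burden on buyers: £5; on producers: £25. (They sum to £30.)
The less price-elastic side of the market bears the larger share of a per-unit tax.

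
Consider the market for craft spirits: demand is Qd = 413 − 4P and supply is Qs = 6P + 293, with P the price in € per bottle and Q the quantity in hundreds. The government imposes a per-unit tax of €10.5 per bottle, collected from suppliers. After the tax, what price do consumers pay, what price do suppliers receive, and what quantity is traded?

Consumers pay €18.3; suppliers receive €7.8; quantity = 339.8.

Without the tax, 413 − 4P = 6P + 293 gives 10P = 120, so P* = €12 and Q* = 365.
With the tax collected from suppliers, supply shifts: Qs = 6(P − 10.5) + 293.
Solving gives Q = 339.8 with consumers paying €18.3 and suppliers receiving €7.8 (the €10.5 wedge).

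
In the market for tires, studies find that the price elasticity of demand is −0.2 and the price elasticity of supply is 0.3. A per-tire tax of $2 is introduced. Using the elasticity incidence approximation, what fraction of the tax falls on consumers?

Incidence ratio: consumers' share ≈ εs / (εs + |εd|) = 0.3 / (0.3 + 0.2) = 0.6.
Supply is the more elastic side, so consumers bear the larger share.

Consumers' share ≈ 0.6.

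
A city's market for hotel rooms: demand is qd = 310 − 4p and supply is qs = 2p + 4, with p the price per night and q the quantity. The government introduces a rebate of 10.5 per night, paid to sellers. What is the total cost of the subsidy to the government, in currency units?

Government outlay = 1260.

Before the subsidy: set 310 − 4p = 2p + 4 → p* = 51, q* = 106.
With a per-unit subsidy paid to sellers, each receives p + 10.5 per unit sold, so supply becomes qs = 2(p + 10.5) + 4.
Solving gives q = 120 with buyers paying 47.5 and sellers receiving 58 (the 10.5 wedge).
Outlay = t · Q = 10.5 · 120 = 1260.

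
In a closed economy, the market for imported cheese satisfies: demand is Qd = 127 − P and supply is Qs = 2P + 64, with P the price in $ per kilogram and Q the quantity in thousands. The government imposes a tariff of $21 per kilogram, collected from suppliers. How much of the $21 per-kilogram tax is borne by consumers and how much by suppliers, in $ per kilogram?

Without the tax, 127 − P = 2P + 64 gives 3P = 63, so P* = $21 and Q* = 106.
With the tax collected from suppliers, supply shifts: Qs = 2(P − 21) + 64.
New equilibrium: consumers pay $35, suppliers receive $14, Q = 92. (Wedge: Pb − Ps = 21.)
Burden on consumers: $14; on suppliers: $7. (They sum to $21.)
The less price-elastic side of the market bears the larger share of a per-unit tax.

Consumers bear $14 per kilogram; suppliers bear $7 per kilogram.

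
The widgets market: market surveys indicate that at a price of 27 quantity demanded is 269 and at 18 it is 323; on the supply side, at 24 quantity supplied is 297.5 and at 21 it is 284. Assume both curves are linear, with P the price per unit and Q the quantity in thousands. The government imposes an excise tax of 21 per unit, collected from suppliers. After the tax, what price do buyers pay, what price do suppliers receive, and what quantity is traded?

Buyers pay 32; suppliers receive 11; quantity = 239.

Demand slope: (323 − 269)/(18 − 27) = -6, so Qd = 431 − 6P.
Supply slope: (284 − 297.5)/(21 − 24) = 4.5, so Qs = 4.5P + 189.5.
Before the tax: set 431 − 6P = 4.5P + 189.5 → P* = 23, Q* = 293.
With the tax collected from suppliers, supply shifts: Qs = 4.5(P − 21) + 189.5.
Solving gives Q = 239 with buyers paying 32 and suppliers receiving 11 (the 21 wedge).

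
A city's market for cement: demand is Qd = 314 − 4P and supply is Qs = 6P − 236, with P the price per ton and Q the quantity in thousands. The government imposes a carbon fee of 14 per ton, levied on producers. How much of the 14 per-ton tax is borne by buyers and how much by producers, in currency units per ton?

Without the tax, 314 − 4P = 6P − 236 gives 10P = 550, so P* = 55 and Q* = 94.
With the tax collected from producers, supply shifts: Qs = 6(P − 14) − 236.
New equilibrium: buyers pay 63.4, producers receive 49.4, Q = 60.4. (Wedge: Pb − Ps = 14.)
Burden on buyers: 8.4; on producers: 5.6. (They sum to 14.)

Buyers bear 8.4 per ton; producers bear 5.6 per ton.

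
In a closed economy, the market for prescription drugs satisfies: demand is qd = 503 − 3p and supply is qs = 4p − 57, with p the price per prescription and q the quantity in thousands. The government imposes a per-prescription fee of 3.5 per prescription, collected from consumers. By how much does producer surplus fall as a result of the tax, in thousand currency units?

Producer surplus falls by 390 thousand.

Without the tax, 503 − 3p = 4p − 57 gives 7p = 560, so p* = 80 and q* = 263.
With the tax collected from consumers, demand (in seller-price terms) shifts: qd = 503 − 3(p + 3.5).
Solving gives q = 257 with consumers paying 82 and sellers receiving 78.5 (the 3.5 wedge).
ΔPS is the trapezoid between Q = 257 and Q = 263 of height 1.5: ½ · (263 + 257) · 1.5 = 390.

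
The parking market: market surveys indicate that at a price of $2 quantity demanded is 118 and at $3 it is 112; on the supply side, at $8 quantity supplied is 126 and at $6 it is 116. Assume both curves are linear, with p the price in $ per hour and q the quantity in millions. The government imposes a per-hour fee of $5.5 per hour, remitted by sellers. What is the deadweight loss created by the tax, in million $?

Demand slope: (112 − 118)/(3 − 2) = -6, so qd = 130 − 6p.
Supply slope: (116 − 126)/(6 − 8) = 5, so qs = 5p + 86.
Without the tax, 130 − 6p = 5p + 86 gives 11p = 44, so p* = $4 and q* = 106.
With the tax collected from sellers, supply shifts: qs = 5(p − 5.5) + 86.
Solving gives q = 91 with consumers paying $6.5 and sellers receiving $1 (the $5.5 wedge).
Quantity falls by |ΔQ| = |106 − 91| = 15.
DWL = ½ · t · |ΔQ| = ½ · 5.5 · 15 = $41.25.

Deadweight loss = $41.25 million.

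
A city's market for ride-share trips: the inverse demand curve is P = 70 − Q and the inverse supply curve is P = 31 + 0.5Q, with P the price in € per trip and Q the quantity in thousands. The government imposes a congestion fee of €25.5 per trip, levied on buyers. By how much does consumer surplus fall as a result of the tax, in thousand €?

Consumer surplus falls by €297.5 thousand.

Rewrite in direct form: Qd = 70 − P and Qs = 2P − 62.
Before the tax: set 70 − P = 2P − 62 → P* = €44, Q* = 26.
With the tax collected from buyers, demand (in seller-price terms) shifts: Qd = 70 − (P + 25.5).
Solving gives Q = 9 with buyers paying €61 and producers receiving €35.5 (the €25.5 wedge).
ΔCS is the trapezoid between Q = 9 and Q = 26 of height €17: ½ · (26 + 9) · 17 = €297.5.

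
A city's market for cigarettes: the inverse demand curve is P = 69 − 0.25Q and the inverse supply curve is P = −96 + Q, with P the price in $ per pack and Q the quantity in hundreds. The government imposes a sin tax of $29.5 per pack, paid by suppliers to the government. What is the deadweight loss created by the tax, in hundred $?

Rewrite in direct form: Qd = 276 − 4P and Qs = P + 96.
Without the tax, 276 − 4P = P + 96 gives 5P = 180, so P* = $36 and Q* = 132.
With the tax collected from suppliers, supply shifts: Qs = (P − 29.5) + 96.
New equilibrium: buyers pay $41.9, suppliers receive $12.4, Q = 108.4. (Wedge: Pb − Ps = 29.5.)
Quantity falls by |ΔQ| = |132 − 108.4| = 23.6.
DWL = ½ · t · |ΔQ| = ½ · 29.5 · 23.6 = $348.1.

Deadweight loss = $348.1 hundred.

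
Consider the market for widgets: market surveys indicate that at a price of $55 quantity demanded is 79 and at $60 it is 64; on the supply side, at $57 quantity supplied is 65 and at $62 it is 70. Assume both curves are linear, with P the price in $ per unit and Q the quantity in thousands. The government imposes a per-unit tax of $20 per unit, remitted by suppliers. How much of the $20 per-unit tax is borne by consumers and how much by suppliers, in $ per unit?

Demand slope: (64 − 79)/(60 − 55) = -3, so Qd = 244 − 3P.
Supply slope: (70 − 65)/(62 − 57) = 1, so Qs = P + 8.
Before the tax: set 244 − 3P = P + 8 → P* = $59, Q* = 67.
With the tax collected from suppliers, supply shifts: Qs = (P − 20) + 8.
New equilibrium: consumers pay $64, suppliers receive $44, Q = 52. (Wedge: Pb − Ps = 20.)
Burden on consumers: $5; on suppliers: $15. (They sum to $20.)

Consumers bear $5 per unit; suppliers bear $15 per unit.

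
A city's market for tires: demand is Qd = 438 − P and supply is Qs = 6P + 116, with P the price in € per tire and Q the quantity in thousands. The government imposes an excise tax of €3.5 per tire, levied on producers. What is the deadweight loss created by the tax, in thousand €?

Deadweight loss = €5.25 thousand.

Before the tax: set 438 − P = 6P + 116 → P* = €46, Q* = 392.
With the tax collected from producers, supply shifts: Qs = 6(P − 3.5) + 116.
Solving gives Q = 389 with buyers paying €49 and producers receiving €45.5 (the €3.5 wedge).
Quantity falls by |ΔQ| = |392 − 389| = 3.
DWL = ½ · t · |ΔQ| = ½ · 3.5 · 3 = €5.25.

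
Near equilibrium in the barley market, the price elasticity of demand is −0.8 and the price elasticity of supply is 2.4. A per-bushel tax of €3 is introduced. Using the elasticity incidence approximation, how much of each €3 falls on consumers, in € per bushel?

Consumers bear ≈ €2.25 per bushel.

Incidence ratio: consumers' share ≈ εs / (εs + |εd|) = 2.4 / (2.4 + 0.8) = 0.75.
So consumers bear ≈ 0.75 × €3 = €2.25; sellers bear €0.75.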